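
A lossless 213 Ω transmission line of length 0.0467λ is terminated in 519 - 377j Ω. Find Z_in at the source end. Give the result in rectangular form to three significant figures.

Z_in ≈ 195 − j297 Ω

βl = 2π × 0.0467 = 16.8°
tan(βl) = tan(16.8°) = 0.302
Z_in = Z_0·(Z_L + jZ_0·tanβl)/(Z_0 + jZ_L·tanβl)
     = 213·(519 − j313)/(327 + j157)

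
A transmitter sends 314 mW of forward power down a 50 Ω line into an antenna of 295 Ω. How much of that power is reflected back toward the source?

P_reflected ≈ 158 mW

Γ = (295 − 50)/(295 + 50) = 0.71
|Γ|² = 0.504
P_refl = |Γ|²·P_inc = 158 mW, P_del = (1 − |Γ|²)·P_inc = 156 mW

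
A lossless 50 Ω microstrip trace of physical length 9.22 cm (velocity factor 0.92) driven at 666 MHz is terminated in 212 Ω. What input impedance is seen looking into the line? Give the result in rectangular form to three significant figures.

Z_in ≈ 12.1 − j8.23 Ω

λ = v/f = 0.92·c / 666 MHz = 0.414 m
βl = 2π·l/λ = 2π × 0.222 = 80.1°
tan(βl) = tan(80.1°) = 5.73
Z_in = Z_0·(Z_L + jZ_0·tanβl)/(Z_0 + jZ_L·tanβl)
     = 50·(212 + j286)/(50 + j1210)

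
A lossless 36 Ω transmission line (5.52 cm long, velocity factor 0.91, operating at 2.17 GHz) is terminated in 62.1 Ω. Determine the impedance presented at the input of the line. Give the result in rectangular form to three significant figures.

λ = v/f = 0.91·c / 2.17 GHz = 0.126 m
βl = 2π·l/λ = 2π × 0.439 = 158°
tan(βl) = tan(158°) = -0.405
Z_in = Z_0·(Z_L + jZ_0·tanβl)/(Z_0 + jZ_L·tanβl)
     = 36·(62.1 − j14.6)/(36 − j25.1)

Z_in ≈ 48.6 + j19.4 Ω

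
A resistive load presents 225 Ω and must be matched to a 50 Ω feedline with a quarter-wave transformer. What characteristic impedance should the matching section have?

Z_qwt = √(Z_0·R_L) = √(50 × 225) = √11250

Z_qwt ≈ 106 Ω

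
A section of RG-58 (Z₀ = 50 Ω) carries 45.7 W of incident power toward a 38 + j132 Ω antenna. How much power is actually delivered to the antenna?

P_delivered ≈ 13.8 W

|Γ| = |(-12 + j132)/(88 + j132)| = 0.835
|Γ|² = 0.698
P_refl = |Γ|²·P_inc = 31.9 W, P_del = (1 − |Γ|²)·P_inc = 13.8 W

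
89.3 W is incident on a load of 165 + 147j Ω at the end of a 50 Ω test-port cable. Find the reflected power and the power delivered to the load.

P_reflected ≈ 45.9 W; P_delivered ≈ 43.4 W

|Γ| = |(115 + j147)/(215 + j147)| = 0.717
|Γ|² = 0.514
P_refl = |Γ|²·P_inc = 45.9 W, P_del = (1 − |Γ|²)·P_inc = 43.4 W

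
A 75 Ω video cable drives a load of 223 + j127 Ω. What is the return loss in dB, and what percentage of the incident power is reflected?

Γ = (148 + j127)/(298 + j127), |Γ| = 0.602
RL = −20·log₁₀(0.602) = 4.41 dB
P_refl/P_inc = |Γ|² = 0.362

RL ≈ 4.41 dB; 36.2% of incident power reflected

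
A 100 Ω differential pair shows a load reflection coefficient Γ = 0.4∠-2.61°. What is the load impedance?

Z_L ≈ 233 − j10.1 Ω

Z_L = Z_0·(1 + Γ)/(1 − Γ) = 100·(1.4 − j0.0182)/(0.6 + j0.0182)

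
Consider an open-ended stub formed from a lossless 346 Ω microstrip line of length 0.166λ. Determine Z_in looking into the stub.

Z_in ≈ −j202 Ω

βl = 2π × 0.166 = 59.8°
tan(βl) = 1.72
For an open-ended stub, Z_in = −jZ_0·cot(βl) = −jZ_0/tan(βl)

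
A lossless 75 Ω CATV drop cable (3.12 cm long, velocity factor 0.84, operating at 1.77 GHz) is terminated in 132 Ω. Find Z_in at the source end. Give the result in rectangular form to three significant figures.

λ = v/f = 0.84·c / 1.77 GHz = 0.142 m
βl = 2π·l/λ = 2π × 0.219 = 78.9°
tan(βl) = tan(78.9°) = 5.09
Z_in = Z_0·(Z_L + jZ_0·tanβl)/(Z_0 + jZ_L·tanβl)
     = 75·(132 + j382)/(75 + j672)

Z_in ≈ 43.7 − j9.85 Ω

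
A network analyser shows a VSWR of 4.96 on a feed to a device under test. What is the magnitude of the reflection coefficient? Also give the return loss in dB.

|Γ| = (S − 1)/(S + 1) = (4.96 − 1)/(4.96 + 1) = 3.96/5.96
RL = −20·log₁₀|Γ| = −20·log₁₀(0.664)

|Γ| ≈ 0.664; return loss ≈ 3.55 dB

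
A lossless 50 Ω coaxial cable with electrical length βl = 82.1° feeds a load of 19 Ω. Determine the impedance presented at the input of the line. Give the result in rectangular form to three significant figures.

tan(βl) = tan(82.1°) = 7.21
Z_in = Z_0·(Z_L + jZ_0·tanβl)/(Z_0 + jZ_L·tanβl)
     = 50·(19 + j360)/(50 + j137)

Z_in ≈ 118 + j36.3 Ω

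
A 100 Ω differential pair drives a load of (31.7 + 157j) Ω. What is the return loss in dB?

Γ = (-68.3 + j157)/(131.7 + j157), |Γ| = 0.835
RL = −20·log₁₀|Γ| = −20·log₁₀(0.835)

RL ≈ 1.56 dB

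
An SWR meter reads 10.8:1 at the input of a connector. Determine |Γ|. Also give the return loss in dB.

|Γ| = (S − 1)/(S + 1) = (10.8 − 1)/(10.8 + 1) = 9.8/11.8
RL = −20·log₁₀|Γ| = −20·log₁₀(0.831)

|Γ| ≈ 0.831; return loss ≈ 1.61 dB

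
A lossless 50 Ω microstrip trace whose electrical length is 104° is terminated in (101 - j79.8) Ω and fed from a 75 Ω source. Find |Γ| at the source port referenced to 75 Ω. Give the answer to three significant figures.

tan(βl) = -4.01
Z_in = Z_0·(Z_L + jZ_0·tanβl)/(Z_0 + jZ_L·tanβl) = 18.2 + j24.6 Ω
Γ_s = (Z_in − Z_s)/(Z_in + Z_s) = (-56.8 + j24.6)/(93.2 + j24.6), |Γ_s| = 0.642

|Γ| ≈ 0.642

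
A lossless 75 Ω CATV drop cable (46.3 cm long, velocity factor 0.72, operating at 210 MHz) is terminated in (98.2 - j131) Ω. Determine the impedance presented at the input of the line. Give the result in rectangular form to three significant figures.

Z_in ≈ 295 − j70 Ω

λ = v/f = 0.72·c / 210 MHz = 1.03 m
βl = 2π·l/λ = 2π × 0.45 = 162°
tan(βl) = tan(162°) = -0.324
Z_in = Z_0·(Z_L + jZ_0·tanβl)/(Z_0 + jZ_L·tanβl)
     = 75·(98.2 − j155)/(32.6 − j31.8)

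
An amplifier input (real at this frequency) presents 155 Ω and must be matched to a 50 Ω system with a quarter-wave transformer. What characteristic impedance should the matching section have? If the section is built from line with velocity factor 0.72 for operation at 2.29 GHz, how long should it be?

Z_qwt ≈ 88 Ω; length ≈ 2.36 cm

Z_qwt = √(Z_0·R_L) = √(50 × 155) = √7750
λ = 0.72·c/f = 0.0943 m, so l = λ/4 = 0.0236 m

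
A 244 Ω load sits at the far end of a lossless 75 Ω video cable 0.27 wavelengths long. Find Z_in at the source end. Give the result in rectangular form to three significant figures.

Z_in ≈ 23.4 + j8.57 Ω

βl = 2π × 0.27 = 97.2°
tan(βl) = tan(97.2°) = -7.92
Z_in = Z_0·(Z_L + jZ_0·tanβl)/(Z_0 + jZ_L·tanβl)
     = 75·(244 − j594)/(75 − j1930)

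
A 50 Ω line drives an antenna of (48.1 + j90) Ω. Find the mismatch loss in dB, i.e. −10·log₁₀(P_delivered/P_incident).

mismatch loss ≈ 2.65 dB

Γ = (-1.9 + j90)/(98.1 + j90), |Γ| = 0.676
|Γ|² = 0.457, so P_del/P_inc = 1 − |Γ|² = 0.543
ML = −10·log₁₀(1 − |Γ|²)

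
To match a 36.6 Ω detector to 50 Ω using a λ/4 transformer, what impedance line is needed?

Z_qwt ≈ 42.8 Ω

Z_qwt = √(Z_0·R_L) = √(50 × 36.6) = √1830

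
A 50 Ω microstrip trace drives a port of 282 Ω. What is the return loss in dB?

Γ = (282 − 50)/(282 + 50) = 0.699
RL = −20·log₁₀|Γ| = −20·log₁₀(0.699)

RL ≈ 3.11 dB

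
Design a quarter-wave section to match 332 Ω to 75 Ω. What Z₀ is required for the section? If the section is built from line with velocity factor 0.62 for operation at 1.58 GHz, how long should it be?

Z_qwt ≈ 158 Ω; length ≈ 2.94 cm

Z_qwt = √(Z_0·R_L) = √(75 × 332) = √24900
λ = 0.62·c/f = 0.118 m, so l = λ/4 = 0.0294 m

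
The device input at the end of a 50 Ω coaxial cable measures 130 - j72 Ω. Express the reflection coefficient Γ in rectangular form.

Γ ≈ 0.521 − j0.192

Γ = (Z_L − Z_0)/(Z_L + Z_0) = (80 − j72)/(180 − j72)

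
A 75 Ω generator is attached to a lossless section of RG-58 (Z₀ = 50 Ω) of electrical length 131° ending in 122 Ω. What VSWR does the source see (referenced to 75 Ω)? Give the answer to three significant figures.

VSWR ≈ 2.85

tan(βl) = -1.15
Z_in = Z_0·(Z_L + jZ_0·tanβl)/(Z_0 + jZ_L·tanβl) = 31.9 + j32.1 Ω
Γ_s = (Z_in − Z_s)/(Z_in + Z_s) = (-43.1 + j32.1)/(107 + j32.1), |Γ_s| = 0.481
VSWR = (1 + |Γ_s|)/(1 − |Γ_s|)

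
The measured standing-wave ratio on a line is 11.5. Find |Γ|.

|Γ| ≈ 0.84

|Γ| = (S − 1)/(S + 1) = (11.5 − 1)/(11.5 + 1) = 10.5/12.5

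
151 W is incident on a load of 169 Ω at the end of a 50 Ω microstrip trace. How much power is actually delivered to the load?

Γ = (169 − 50)/(169 + 50) = 0.543
|Γ|² = 0.295
P_refl = |Γ|²·P_inc = 44.6 W, P_del = (1 − |Γ|²)·P_inc = 106 W

P_delivered ≈ 106 W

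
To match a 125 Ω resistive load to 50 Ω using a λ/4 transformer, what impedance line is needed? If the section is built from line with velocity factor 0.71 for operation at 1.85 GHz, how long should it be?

Z_qwt = √(Z_0·R_L) = √(50 × 125) = √6250
λ = 0.71·c/f = 0.115 m, so l = λ/4 = 0.0288 m

Z_qwt ≈ 79.1 Ω; length ≈ 2.88 cm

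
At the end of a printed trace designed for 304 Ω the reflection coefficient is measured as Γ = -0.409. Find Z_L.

Z_L ≈ 128 Ω

Z_L = Z_0·(1 + Γ)/(1 − Γ) = 304·(0.591)/(1.41)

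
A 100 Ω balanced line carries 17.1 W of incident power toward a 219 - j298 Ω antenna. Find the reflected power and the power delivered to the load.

P_reflected ≈ 9.24 W; P_delivered ≈ 7.86 W

|Γ| = |(119 − j298)/(319 − j298)| = 0.735
|Γ|² = 0.54
P_refl = |Γ|²·P_inc = 9.24 W, P_del = (1 − |Γ|²)·P_inc = 7.86 W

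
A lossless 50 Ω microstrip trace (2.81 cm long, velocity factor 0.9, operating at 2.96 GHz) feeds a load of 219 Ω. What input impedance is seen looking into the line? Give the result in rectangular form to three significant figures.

Z_in ≈ 13 + j18 Ω

λ = v/f = 0.9·c / 2.96 GHz = 0.0912 m
βl = 2π·l/λ = 2π × 0.308 = 111°
tan(βl) = tan(111°) = -2.62
Z_in = Z_0·(Z_L + jZ_0·tanβl)/(Z_0 + jZ_L·tanβl)
     = 50·(219 − j131)/(50 − j573)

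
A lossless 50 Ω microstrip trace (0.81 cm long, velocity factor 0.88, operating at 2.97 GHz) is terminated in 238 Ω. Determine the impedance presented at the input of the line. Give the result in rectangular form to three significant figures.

Z_in ≈ 32.3 − j67 Ω

λ = v/f = 0.88·c / 2.97 GHz = 0.0889 m
βl = 2π·l/λ = 2π × 0.0911 = 32.8°
tan(βl) = tan(32.8°) = 0.645
Z_in = Z_0·(Z_L + jZ_0·tanβl)/(Z_0 + jZ_L·tanβl)
     = 50·(238 + j32.2)/(50 + j153)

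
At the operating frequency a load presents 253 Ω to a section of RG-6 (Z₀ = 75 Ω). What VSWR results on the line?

VSWR ≈ 3.37

Γ = (253 − 75)/(253 + 75) = 0.543
VSWR = (1 + 0.543)/(1 − 0.543)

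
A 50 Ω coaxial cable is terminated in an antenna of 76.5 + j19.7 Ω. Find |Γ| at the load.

|Γ| ≈ 0.258

Γ = (Z_L − Z_0)/(Z_L + Z_0) = (26.5 + j19.7)/(126.5 + j19.7)
|Γ| = 33/128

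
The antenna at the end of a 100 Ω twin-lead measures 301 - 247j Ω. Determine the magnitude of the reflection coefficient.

|Γ| ≈ 0.676

Γ = (Z_L − Z_0)/(Z_L + Z_0) = (201 − j247)/(401 − j247)
|Γ| = 318/471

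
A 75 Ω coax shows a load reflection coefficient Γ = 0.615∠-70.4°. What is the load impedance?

Z_L ≈ 48.3 − j90 Ω

Z_L = Z_0·(1 + Γ)/(1 − Γ) = 75·(1.21 − j0.579)/(0.794 + j0.579)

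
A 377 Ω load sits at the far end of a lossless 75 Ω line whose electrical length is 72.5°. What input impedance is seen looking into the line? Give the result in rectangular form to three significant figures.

tan(βl) = tan(72.5°) = 3.17
Z_in = Z_0·(Z_L + jZ_0·tanβl)/(Z_0 + jZ_L·tanβl)
     = 75·(377 + j238)/(75 + j1200)

Z_in ≈ 16.3 − j22.6 Ω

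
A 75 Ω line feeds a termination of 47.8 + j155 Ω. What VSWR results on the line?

VSWR ≈ 8.79

Γ = (Z_L − Z_0)/(Z_L + Z_0) = (-27.2 + j155)/(122.8 + j155)
|Γ| = 157/198 = 0.796
VSWR = (1 + |Γ|)/(1 − |Γ|) = 1.8/0.204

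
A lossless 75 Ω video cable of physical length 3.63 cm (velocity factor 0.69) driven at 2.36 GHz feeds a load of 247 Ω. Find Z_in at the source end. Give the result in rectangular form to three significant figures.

λ = v/f = 0.69·c / 2.36 GHz = 0.0877 m
βl = 2π·l/λ = 2π × 0.414 = 149°
tan(βl) = tan(149°) = -0.601
Z_in = Z_0·(Z_L + jZ_0·tanβl)/(Z_0 + jZ_L·tanβl)
     = 75·(247 − j45.1)/(75 − j148)

Z_in ≈ 68.4 + j90.2 Ω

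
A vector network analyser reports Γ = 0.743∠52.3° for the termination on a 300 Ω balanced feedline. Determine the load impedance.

Z_L = Z_0·(1 + Γ)/(1 − Γ) = 300·(1.45 + j0.588)/(0.546 − j0.588)

Z_L ≈ 209 + j548 Ω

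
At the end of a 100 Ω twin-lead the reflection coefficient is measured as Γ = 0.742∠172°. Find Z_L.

Z_L = Z_0·(1 + Γ)/(1 − Γ) = 100·(0.265 + j0.103)/(1.73 − j0.103)

Z_L ≈ 14.9 + j6.84 Ω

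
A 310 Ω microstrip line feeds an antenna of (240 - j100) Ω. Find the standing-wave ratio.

Γ = (Z_L − Z_0)/(Z_L + Z_0) = (-70 − j100)/(550 − j100)
|Γ| = 122/559 = 0.218
VSWR = (1 + |Γ|)/(1 − |Γ|) = 1.22/0.782

VSWR ≈ 1.56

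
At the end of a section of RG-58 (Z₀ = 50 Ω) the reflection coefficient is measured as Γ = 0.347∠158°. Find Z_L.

Z_L ≈ 24.9 + j7.37 Ω

Z_L = Z_0·(1 + Γ)/(1 − Γ) = 50·(0.678 + j0.13)/(1.32 − j0.13)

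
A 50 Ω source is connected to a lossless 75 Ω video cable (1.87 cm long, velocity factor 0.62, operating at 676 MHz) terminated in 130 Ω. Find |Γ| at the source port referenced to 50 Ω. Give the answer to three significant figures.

|Γ| ≈ 0.412

λ = v/f = 0.62·c / 676 MHz = 0.275 m
βl = 2π·l/λ = 2π × 0.068 = 24.5°
tan(βl) = 0.455
Z_in = Z_0·(Z_L + jZ_0·tanβl)/(Z_0 + jZ_L·tanβl) = 96.7 − j42.2 Ω
Γ_s = (Z_in − Z_s)/(Z_in + Z_s) = (46.7 − j42.2)/(147 − j42.2), |Γ_s| = 0.412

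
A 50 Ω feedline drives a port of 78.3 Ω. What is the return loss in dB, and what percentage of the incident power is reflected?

Γ = (78.3 − 50)/(78.3 + 50) = 0.221
RL = −20·log₁₀(0.221) = 13.1 dB
P_refl/P_inc = |Γ|² = 0.0487

RL ≈ 13.1 dB; 4.87% of incident power reflected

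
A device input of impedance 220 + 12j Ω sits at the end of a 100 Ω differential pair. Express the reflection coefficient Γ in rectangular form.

Γ = (Z_L − Z_0)/(Z_L + Z_0) = (120 + j12)/(320 + j12)

Γ ≈ 0.376 + j0.0234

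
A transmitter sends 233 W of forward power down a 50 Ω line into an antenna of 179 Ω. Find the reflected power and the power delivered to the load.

Γ = (179 − 50)/(179 + 50) = 0.563
|Γ|² = 0.317
P_refl = |Γ|²·P_inc = 73.9 W, P_del = (1 − |Γ|²)·P_inc = 159 W

P_reflected ≈ 73.9 W; P_delivered ≈ 159 W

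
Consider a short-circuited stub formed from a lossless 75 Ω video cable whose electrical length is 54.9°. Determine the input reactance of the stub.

tan(βl) = 1.42
For a short-circuited stub, Z_in = jZ_0·tan(βl)

X_in ≈ 107 Ω (inductive)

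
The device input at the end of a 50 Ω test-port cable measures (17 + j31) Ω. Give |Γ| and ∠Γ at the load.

Γ = (Z_L − Z_0)/(Z_L + Z_0) = (-33 + j31)/(67 + j31)
|Γ| = 45.3/73.8 = 0.613

Γ ≈ 0.613 ∠ 112°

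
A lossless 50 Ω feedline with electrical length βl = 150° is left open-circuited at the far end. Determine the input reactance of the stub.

X_in ≈ 86.6 Ω (inductive)

tan(βl) = -0.577
For an open-circuited stub, Z_in = −jZ_0·cot(βl) = −jZ_0/tan(βl)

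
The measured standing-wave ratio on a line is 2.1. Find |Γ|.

|Γ| ≈ 0.355

|Γ| = (S − 1)/(S + 1) = (2.1 − 1)/(2.1 + 1) = 1.1/3.1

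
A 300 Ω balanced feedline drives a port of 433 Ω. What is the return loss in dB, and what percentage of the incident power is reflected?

RL ≈ 14.8 dB; 3.29% of incident power reflected

Γ = (433 − 300)/(433 + 300) = 0.181
RL = −20·log₁₀(0.181) = 14.8 dB
P_refl/P_inc = |Γ|² = 0.0329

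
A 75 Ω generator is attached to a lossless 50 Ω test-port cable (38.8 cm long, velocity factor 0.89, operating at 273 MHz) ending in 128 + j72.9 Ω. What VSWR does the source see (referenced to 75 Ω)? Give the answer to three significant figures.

VSWR ≈ 3.96

λ = v/f = 0.89·c / 273 MHz = 0.978 m
βl = 2π·l/λ = 2π × 0.397 = 143°
tan(βl) = -0.759
Z_in = Z_0·(Z_L + jZ_0·tanβl)/(Z_0 + jZ_L·tanβl) = 24.6 + j39.3 Ω
Γ_s = (Z_in − Z_s)/(Z_in + Z_s) = (-50.4 + j39.3)/(99.6 + j39.3), |Γ_s| = 0.597
VSWR = (1 + |Γ_s|)/(1 − |Γ_s|)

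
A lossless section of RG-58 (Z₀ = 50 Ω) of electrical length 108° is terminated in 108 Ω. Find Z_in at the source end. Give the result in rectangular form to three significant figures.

Z_in ≈ 25 + j12.5 Ω

tan(βl) = tan(108°) = -3.08
Z_in = Z_0·(Z_L + jZ_0·tanβl)/(Z_0 + jZ_L·tanβl)
     = 50·(108 − j154)/(50 − j332)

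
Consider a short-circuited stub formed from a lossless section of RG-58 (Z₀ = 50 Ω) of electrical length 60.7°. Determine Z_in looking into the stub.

Z_in ≈ +j89.1 Ω

tan(βl) = 1.78
For a short-circuited stub, Z_in = jZ_0·tan(βl)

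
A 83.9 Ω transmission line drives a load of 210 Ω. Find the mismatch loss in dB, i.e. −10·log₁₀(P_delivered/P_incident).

mismatch loss ≈ 0.884 dB

Γ = (210 − 83.9)/(210 + 83.9) = 0.429
|Γ|² = 0.184, so P_del/P_inc = 1 − |Γ|² = 0.816
ML = −10·log₁₀(1 − |Γ|²)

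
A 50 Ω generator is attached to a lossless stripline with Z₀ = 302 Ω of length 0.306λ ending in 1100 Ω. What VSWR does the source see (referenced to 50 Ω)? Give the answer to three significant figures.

βl = 2π × 0.306 = 110°
tan(βl) = -2.72
Z_in = Z_0·(Z_L + jZ_0·tanβl)/(Z_0 + jZ_L·tanβl) = 93.1 + j101 Ω
Γ_s = (Z_in − Z_s)/(Z_in + Z_s) = (43.1 + j101)/(143 + j101), |Γ_s| = 0.628
VSWR = (1 + |Γ_s|)/(1 − |Γ_s|)

VSWR ≈ 4.38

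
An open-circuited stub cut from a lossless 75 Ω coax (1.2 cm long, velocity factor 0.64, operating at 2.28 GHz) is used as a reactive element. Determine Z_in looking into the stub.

λ = v/f = 0.64·c / 2.28 GHz = 0.0842 m
βl = 2π·l/λ = 2π × 0.143 = 51.3°
tan(βl) = 1.25
For an open-circuited stub, Z_in = −jZ_0·cot(βl) = −jZ_0/tan(βl)

Z_in ≈ −j60.1 Ω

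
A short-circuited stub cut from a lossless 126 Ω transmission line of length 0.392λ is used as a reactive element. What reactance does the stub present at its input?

X_in ≈ -102 Ω (capacitive)

βl = 2π × 0.392 = 141°
tan(βl) = -0.806
For a short-circuited stub, Z_in = jZ_0·tan(βl)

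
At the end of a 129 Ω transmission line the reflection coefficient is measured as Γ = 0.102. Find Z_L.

Z_L ≈ 158 Ω

Z_L = Z_0·(1 + Γ)/(1 − Γ) = 129·(1.1)/(0.898)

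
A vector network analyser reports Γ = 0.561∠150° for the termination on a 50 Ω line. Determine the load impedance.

Z_L ≈ 15 + j12.3 Ω

Z_L = Z_0·(1 + Γ)/(1 − Γ) = 50·(0.514 + j0.28)/(1.49 − j0.28)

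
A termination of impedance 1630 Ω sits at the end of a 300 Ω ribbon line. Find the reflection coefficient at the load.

Γ = (Z_L − Z_0)/(Z_L + Z_0) = (1630 − 300)/(1630 + 300) = 1330/1930

Γ = 0.689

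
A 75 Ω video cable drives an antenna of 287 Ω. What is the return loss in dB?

Γ = (287 − 75)/(287 + 75) = 0.586
RL = −20·log₁₀|Γ| = −20·log₁₀(0.586)

RL ≈ 4.65 dB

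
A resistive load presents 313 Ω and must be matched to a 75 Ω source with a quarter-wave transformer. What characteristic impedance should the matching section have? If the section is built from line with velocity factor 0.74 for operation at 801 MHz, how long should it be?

Z_qwt ≈ 153 Ω; length ≈ 6.93 cm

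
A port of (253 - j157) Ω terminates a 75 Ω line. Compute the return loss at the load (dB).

RL ≈ 3.71 dB

Γ = (178 − j157)/(328 − j157), |Γ| = 0.653
RL = −20·log₁₀|Γ| = −20·log₁₀(0.653)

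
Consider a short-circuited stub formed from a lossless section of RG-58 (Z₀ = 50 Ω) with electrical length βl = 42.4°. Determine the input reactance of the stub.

X_in ≈ 45.7 Ω (inductive)

tan(βl) = 0.913
For a short-circuited stub, Z_in = jZ_0·tan(βl)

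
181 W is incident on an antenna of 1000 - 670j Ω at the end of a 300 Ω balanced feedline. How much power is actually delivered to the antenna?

|Γ| = |(700 − j670)/(1300 − j670)| = 0.663
|Γ|² = 0.439
P_refl = |Γ|²·P_inc = 79.5 W, P_del = (1 − |Γ|²)·P_inc = 102 W

P_delivered ≈ 102 W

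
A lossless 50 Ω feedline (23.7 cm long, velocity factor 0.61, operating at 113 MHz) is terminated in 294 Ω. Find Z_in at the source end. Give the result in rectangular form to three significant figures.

λ = v/f = 0.61·c / 113 MHz = 1.62 m
βl = 2π·l/λ = 2π × 0.146 = 52.7°
tan(βl) = tan(52.7°) = 1.31
Z_in = Z_0·(Z_L + jZ_0·tanβl)/(Z_0 + jZ_L·tanβl)
     = 50·(294 + j65.6)/(50 + j386)

Z_in ≈ 13.2 − j36.4 Ω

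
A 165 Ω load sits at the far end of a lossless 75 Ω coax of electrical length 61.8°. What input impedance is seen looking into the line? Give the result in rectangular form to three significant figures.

tan(βl) = tan(61.8°) = 1.86
Z_in = Z_0·(Z_L + jZ_0·tanβl)/(Z_0 + jZ_L·tanβl)
     = 75·(165 + j140)/(75 + j308)

Z_in ≈ 41.4 − j30.1 Ω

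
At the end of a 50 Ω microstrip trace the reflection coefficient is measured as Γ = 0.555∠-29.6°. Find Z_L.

Z_L ≈ 101 − j80 Ω

Z_L = Z_0·(1 + Γ)/(1 − Γ) = 50·(1.48 − j0.274)/(0.517 + j0.274)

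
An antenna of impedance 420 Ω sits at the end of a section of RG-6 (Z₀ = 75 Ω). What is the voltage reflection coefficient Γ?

Γ = 0.697

Γ = (Z_L − Z_0)/(Z_L + Z_0) = (420 − 75)/(420 + 75) = 345/495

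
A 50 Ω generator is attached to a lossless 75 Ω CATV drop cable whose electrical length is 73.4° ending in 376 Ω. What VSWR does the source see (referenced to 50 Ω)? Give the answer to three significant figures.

tan(βl) = 3.35
Z_in = Z_0·(Z_L + jZ_0·tanβl)/(Z_0 + jZ_L·tanβl) = 16.2 − j21.4 Ω
Γ_s = (Z_in − Z_s)/(Z_in + Z_s) = (-33.8 − j21.4)/(66.2 − j21.4), |Γ_s| = 0.574
VSWR = (1 + |Γ_s|)/(1 − |Γ_s|)

VSWR ≈ 3.7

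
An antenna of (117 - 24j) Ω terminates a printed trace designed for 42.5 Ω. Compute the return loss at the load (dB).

RL ≈ 6.28 dB

Γ = (74.5 − j24)/(159.5 − j24), |Γ| = 0.485
RL = −20·log₁₀|Γ| = −20·log₁₀(0.485)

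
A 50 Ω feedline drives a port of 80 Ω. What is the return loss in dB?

Γ = (80 − 50)/(80 + 50) = 0.231
RL = −20·log₁₀|Γ| = −20·log₁₀(0.231)

RL ≈ 12.7 dB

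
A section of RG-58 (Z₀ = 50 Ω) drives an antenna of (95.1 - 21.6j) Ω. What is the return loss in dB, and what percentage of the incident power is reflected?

RL ≈ 9.35 dB; 11.6% of incident power reflected

Γ = (45.1 − j21.6)/(145.1 − j21.6), |Γ| = 0.341
RL = −20·log₁₀(0.341) = 9.35 dB
P_refl/P_inc = |Γ|² = 0.116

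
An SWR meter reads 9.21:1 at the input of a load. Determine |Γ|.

|Γ| = (S − 1)/(S + 1) = (9.21 − 1)/(9.21 + 1) = 8.21/10.2

|Γ| ≈ 0.804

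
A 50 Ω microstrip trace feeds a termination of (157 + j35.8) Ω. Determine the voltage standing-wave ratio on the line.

VSWR ≈ 3.32

Γ = (Z_L − Z_0)/(Z_L + Z_0) = (107 + j35.8)/(207 + j35.8)
|Γ| = 113/210 = 0.537
VSWR = (1 + |Γ|)/(1 − |Γ|) = 1.54/0.463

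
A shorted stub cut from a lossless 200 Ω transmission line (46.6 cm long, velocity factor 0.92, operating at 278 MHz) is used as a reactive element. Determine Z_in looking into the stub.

Z_in ≈ −j39 Ω

λ = v/f = 0.92·c / 278 MHz = 0.993 m
βl = 2π·l/λ = 2π × 0.469 = 169°
tan(βl) = -0.195
For a shorted stub, Z_in = jZ_0·tan(βl)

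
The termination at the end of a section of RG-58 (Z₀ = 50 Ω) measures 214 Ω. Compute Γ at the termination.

Γ = (Z_L − Z_0)/(Z_L + Z_0) = (214 − 50)/(214 + 50) = 164/264

Γ = 0.621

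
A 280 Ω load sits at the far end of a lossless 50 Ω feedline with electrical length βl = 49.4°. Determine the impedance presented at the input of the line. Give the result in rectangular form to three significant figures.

Z_in ≈ 15.1 − j40.5 Ω

tan(βl) = tan(49.4°) = 1.17
Z_in = Z_0·(Z_L + jZ_0·tanβl)/(Z_0 + jZ_L·tanβl)
     = 50·(280 + j58.3)/(50 + j327)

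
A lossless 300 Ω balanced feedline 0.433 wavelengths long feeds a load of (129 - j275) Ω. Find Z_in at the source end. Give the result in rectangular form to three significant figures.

βl = 2π × 0.433 = 156°
tan(βl) = tan(156°) = -0.448
Z_in = Z_0·(Z_L + jZ_0·tanβl)/(Z_0 + jZ_L·tanβl)
     = 300·(129 − j409)/(177 − j57.8)

Z_in ≈ 403 − j563 Ω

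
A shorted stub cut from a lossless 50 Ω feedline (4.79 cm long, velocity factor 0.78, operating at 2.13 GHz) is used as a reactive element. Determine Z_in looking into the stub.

λ = v/f = 0.78·c / 2.13 GHz = 0.11 m
βl = 2π·l/λ = 2π × 0.436 = 157°
tan(βl) = -0.425
For a shorted stub, Z_in = jZ_0·tan(βl)

Z_in ≈ −j21.3 Ω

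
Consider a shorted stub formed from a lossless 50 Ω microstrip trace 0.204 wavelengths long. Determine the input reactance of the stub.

βl = 2π × 0.204 = 73.4°
tan(βl) = 3.36
For a shorted stub, Z_in = jZ_0·tan(βl)

X_in ≈ 168 Ω (inductive)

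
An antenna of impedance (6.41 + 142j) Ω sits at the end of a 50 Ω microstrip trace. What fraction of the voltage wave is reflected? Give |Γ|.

Γ = (Z_L − Z_0)/(Z_L + Z_0) = (-43.59 + j142)/(56.41 + j142)
|Γ| = 149/153

|Γ| ≈ 0.972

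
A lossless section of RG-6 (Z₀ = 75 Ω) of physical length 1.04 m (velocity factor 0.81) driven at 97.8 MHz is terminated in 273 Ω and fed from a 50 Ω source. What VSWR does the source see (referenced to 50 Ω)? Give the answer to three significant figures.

VSWR ≈ 4.76

λ = v/f = 0.81·c / 97.8 MHz = 2.48 m
βl = 2π·l/λ = 2π × 0.419 = 151°
tan(βl) = -0.562
Z_in = Z_0·(Z_L + jZ_0·tanβl)/(Z_0 + jZ_L·tanβl) = 69.3 + j99.6 Ω
Γ_s = (Z_in − Z_s)/(Z_in + Z_s) = (19.3 + j99.6)/(119 + j99.6), |Γ_s| = 0.653
VSWR = (1 + |Γ_s|)/(1 − |Γ_s|)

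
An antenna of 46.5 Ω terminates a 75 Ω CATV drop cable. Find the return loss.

RL ≈ 12.6 dB

Γ = (46.5 − 75)/(46.5 + 75) = -0.235
RL = −20·log₁₀|Γ| = −20·log₁₀(0.235)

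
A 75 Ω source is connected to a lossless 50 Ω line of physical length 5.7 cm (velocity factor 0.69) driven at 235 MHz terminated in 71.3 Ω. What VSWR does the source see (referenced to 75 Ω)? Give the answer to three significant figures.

VSWR ≈ 1.36

λ = v/f = 0.69·c / 235 MHz = 0.881 m
βl = 2π·l/λ = 2π × 0.0647 = 23.3°
tan(βl) = 0.431
Z_in = Z_0·(Z_L + jZ_0·tanβl)/(Z_0 + jZ_L·tanβl) = 61.4 − j16.2 Ω
Γ_s = (Z_in − Z_s)/(Z_in + Z_s) = (-13.6 − j16.2)/(136 − j16.2), |Γ_s| = 0.154
VSWR = (1 + |Γ_s|)/(1 − |Γ_s|)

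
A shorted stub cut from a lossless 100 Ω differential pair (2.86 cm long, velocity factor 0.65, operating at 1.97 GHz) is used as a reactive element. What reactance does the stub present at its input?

λ = v/f = 0.65·c / 1.97 GHz = 0.099 m
βl = 2π·l/λ = 2π × 0.289 = 104°
tan(βl) = -4.01
For a shorted stub, Z_in = jZ_0·tan(βl)

X_in ≈ -401 Ω (capacitive)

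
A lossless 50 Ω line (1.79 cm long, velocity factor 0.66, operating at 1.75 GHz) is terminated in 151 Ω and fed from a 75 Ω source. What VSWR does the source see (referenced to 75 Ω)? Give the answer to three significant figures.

λ = v/f = 0.66·c / 1.75 GHz = 0.113 m
βl = 2π·l/λ = 2π × 0.158 = 57°
tan(βl) = 1.54
Z_in = Z_0·(Z_L + jZ_0·tanβl)/(Z_0 + jZ_L·tanβl) = 22.5 − j27.7 Ω
Γ_s = (Z_in − Z_s)/(Z_in + Z_s) = (-52.5 − j27.7)/(97.5 − j27.7), |Γ_s| = 0.585
VSWR = (1 + |Γ_s|)/(1 − |Γ_s|)

VSWR ≈ 3.82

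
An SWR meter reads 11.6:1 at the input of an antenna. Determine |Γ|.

|Γ| ≈ 0.841

|Γ| = (S − 1)/(S + 1) = (11.6 − 1)/(11.6 + 1) = 10.6/12.6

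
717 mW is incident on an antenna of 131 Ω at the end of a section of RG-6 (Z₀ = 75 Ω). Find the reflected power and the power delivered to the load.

Γ = (131 − 75)/(131 + 75) = 0.272
|Γ|² = 0.0739
P_refl = |Γ|²·P_inc = 53 mW, P_del = (1 − |Γ|²)·P_inc = 664 mW

P_reflected ≈ 53 mW; P_delivered ≈ 664 mW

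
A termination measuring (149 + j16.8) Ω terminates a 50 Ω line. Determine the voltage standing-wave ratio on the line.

VSWR ≈ 3.02

Γ = (Z_L − Z_0)/(Z_L + Z_0) = (99 + j16.8)/(199 + j16.8)
|Γ| = 100/200 = 0.503
VSWR = (1 + |Γ|)/(1 − |Γ|) = 1.5/0.497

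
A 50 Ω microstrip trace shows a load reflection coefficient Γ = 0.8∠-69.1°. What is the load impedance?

Z_L = Z_0·(1 + Γ)/(1 − Γ) = 50·(1.29 − j0.747)/(0.715 + j0.747)

Z_L ≈ 16.8 − j69.9 Ω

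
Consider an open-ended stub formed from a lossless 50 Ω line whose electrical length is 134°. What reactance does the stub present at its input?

X_in ≈ 48.3 Ω (inductive)

tan(βl) = -1.04
For an open-ended stub, Z_in = −jZ_0·cot(βl) = −jZ_0/tan(βl)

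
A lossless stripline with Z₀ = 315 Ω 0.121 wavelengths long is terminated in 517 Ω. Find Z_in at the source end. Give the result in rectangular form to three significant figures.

βl = 2π × 0.121 = 43.6°
tan(βl) = tan(43.6°) = 0.951
Z_in = Z_0·(Z_L + jZ_0·tanβl)/(Z_0 + jZ_L·tanβl)
     = 315·(517 + j300)/(315 + j492)

Z_in ≈ 287 − j148 Ω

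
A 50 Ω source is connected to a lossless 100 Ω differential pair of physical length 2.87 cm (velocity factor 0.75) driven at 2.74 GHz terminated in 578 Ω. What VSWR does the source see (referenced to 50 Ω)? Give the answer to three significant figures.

VSWR ≈ 5.95

λ = v/f = 0.75·c / 2.74 GHz = 0.0821 m
βl = 2π·l/λ = 2π × 0.35 = 126°
tan(βl) = -1.39
Z_in = Z_0·(Z_L + jZ_0·tanβl)/(Z_0 + jZ_L·tanβl) = 25.9 + j68.9 Ω
Γ_s = (Z_in − Z_s)/(Z_in + Z_s) = (-24.1 + j68.9)/(75.9 + j68.9), |Γ_s| = 0.712
VSWR = (1 + |Γ_s|)/(1 − |Γ_s|)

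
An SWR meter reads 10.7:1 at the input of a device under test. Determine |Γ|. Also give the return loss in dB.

|Γ| = (S − 1)/(S + 1) = (10.7 − 1)/(10.7 + 1) = 9.7/11.7
RL = −20·log₁₀|Γ| = −20·log₁₀(0.829)

|Γ| ≈ 0.829; return loss ≈ 1.63 dB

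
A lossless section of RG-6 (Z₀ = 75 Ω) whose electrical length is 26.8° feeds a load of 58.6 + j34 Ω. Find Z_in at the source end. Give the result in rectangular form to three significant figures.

tan(βl) = tan(26.8°) = 0.505
Z_in = Z_0·(Z_L + jZ_0·tanβl)/(Z_0 + jZ_L·tanβl)
     = 75·(58.6 + j71.9)/(57.8 + j29.6)

Z_in ≈ 98 + j43 Ω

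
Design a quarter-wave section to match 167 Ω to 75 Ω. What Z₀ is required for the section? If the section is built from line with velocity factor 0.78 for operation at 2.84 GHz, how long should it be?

Z_qwt ≈ 112 Ω; length ≈ 2.06 cm

Z_qwt = √(Z_0·R_L) = √(75 × 167) = √12520
λ = 0.78·c/f = 0.0824 m, so l = λ/4 = 0.0206 m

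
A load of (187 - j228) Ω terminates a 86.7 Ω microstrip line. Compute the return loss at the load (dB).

RL ≈ 3.11 dB

Γ = (100.3 − j228)/(273.7 − j228), |Γ| = 0.699
RL = −20·log₁₀|Γ| = −20·log₁₀(0.699)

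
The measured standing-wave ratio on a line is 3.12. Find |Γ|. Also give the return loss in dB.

|Γ| ≈ 0.515; return loss ≈ 5.77 dB

|Γ| = (S − 1)/(S + 1) = (3.12 − 1)/(3.12 + 1) = 2.12/4.12
RL = −20·log₁₀|Γ| = −20·log₁₀(0.515)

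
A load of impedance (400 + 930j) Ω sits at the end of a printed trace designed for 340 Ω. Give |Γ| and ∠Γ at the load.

Γ ≈ 0.784 ∠ 34.8°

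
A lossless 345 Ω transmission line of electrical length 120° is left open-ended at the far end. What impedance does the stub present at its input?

Z_in ≈ +j199 Ω

tan(βl) = -1.73
For an open-ended stub, Z_in = −jZ_0·cot(βl) = −jZ_0/tan(βl)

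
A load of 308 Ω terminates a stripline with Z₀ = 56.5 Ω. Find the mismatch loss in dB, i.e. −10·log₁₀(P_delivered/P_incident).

Γ = (308 − 56.5)/(308 + 56.5) = 0.69
|Γ|² = 0.476, so P_del/P_inc = 1 − |Γ|² = 0.524
ML = −10·log₁₀(1 − |Γ|²)

mismatch loss ≈ 2.81 dB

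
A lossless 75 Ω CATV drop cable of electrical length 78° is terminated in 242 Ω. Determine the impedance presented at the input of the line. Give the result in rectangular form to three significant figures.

Z_in ≈ 24.2 − j14.3 Ω

tan(βl) = tan(78°) = 4.7
Z_in = Z_0·(Z_L + jZ_0·tanβl)/(Z_0 + jZ_L·tanβl)
     = 75·(242 + j353)/(75 + j1140)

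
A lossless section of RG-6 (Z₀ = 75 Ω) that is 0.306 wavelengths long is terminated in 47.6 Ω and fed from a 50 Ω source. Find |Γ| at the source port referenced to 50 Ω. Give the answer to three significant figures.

βl = 2π × 0.306 = 110°
tan(βl) = -2.72
Z_in = Z_0·(Z_L + jZ_0·tanβl)/(Z_0 + jZ_L·tanβl) = 100 − j30.6 Ω
Γ_s = (Z_in − Z_s)/(Z_in + Z_s) = (50.5 − j30.6)/(150 − j30.6), |Γ_s| = 0.384

|Γ| ≈ 0.384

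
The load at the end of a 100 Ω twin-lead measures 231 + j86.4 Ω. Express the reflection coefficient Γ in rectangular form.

Γ ≈ 0.434 + j0.148

Γ = (Z_L − Z_0)/(Z_L + Z_0) = (131 + j86.4)/(331 + j86.4)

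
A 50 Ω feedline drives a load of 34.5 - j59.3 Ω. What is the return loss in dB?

Γ = (-15.5 − j59.3)/(84.5 − j59.3), |Γ| = 0.594
RL = −20·log₁₀|Γ| = −20·log₁₀(0.594)

RL ≈ 4.53 dB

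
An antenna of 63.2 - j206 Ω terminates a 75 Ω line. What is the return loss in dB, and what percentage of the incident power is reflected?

RL ≈ 1.6 dB; 69.2% of incident power reflected

Γ = (-11.8 − j206)/(138.2 − j206), |Γ| = 0.832
RL = −20·log₁₀(0.832) = 1.6 dB
P_refl/P_inc = |Γ|² = 0.692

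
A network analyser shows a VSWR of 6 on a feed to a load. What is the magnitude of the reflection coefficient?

|Γ| ≈ 0.714

|Γ| = (S − 1)/(S + 1) = (6 − 1)/(6 + 1) = 5/7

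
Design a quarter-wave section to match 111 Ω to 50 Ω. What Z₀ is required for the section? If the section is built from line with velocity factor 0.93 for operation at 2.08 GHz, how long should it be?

Z_qwt = √(Z_0·R_L) = √(50 × 111) = √5550
λ = 0.93·c/f = 0.134 m, so l = λ/4 = 0.0335 m

Z_qwt ≈ 74.5 Ω; length ≈ 3.35 cm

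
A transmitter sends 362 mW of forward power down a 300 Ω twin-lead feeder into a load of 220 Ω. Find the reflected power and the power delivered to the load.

Γ = (220 − 300)/(220 + 300) = -0.154
|Γ|² = 0.0237
P_refl = |Γ|²·P_inc = 8.57 mW, P_del = (1 − |Γ|²)·P_inc = 353 mW

P_reflected ≈ 8.57 mW; P_delivered ≈ 353 mW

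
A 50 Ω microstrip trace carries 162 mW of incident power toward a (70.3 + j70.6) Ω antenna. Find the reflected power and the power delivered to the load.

|Γ| = |(20.3 + j70.6)/(120.3 + j70.6)| = 0.527
|Γ|² = 0.277
P_refl = |Γ|²·P_inc = 44.9 mW, P_del = (1 − |Γ|²)·P_inc = 117 mW

P_reflected ≈ 44.9 mW; P_delivered ≈ 117 mW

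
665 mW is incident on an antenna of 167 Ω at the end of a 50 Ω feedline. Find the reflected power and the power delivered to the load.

P_reflected ≈ 193 mW; P_delivered ≈ 472 mW

Γ = (167 − 50)/(167 + 50) = 0.539
|Γ|² = 0.291
P_refl = |Γ|²·P_inc = 193 mW, P_del = (1 − |Γ|²)·P_inc = 472 mW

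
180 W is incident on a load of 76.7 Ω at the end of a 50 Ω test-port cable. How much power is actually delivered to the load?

Γ = (76.7 − 50)/(76.7 + 50) = 0.211
|Γ|² = 0.0444
P_refl = |Γ|²·P_inc = 7.99 W, P_del = (1 − |Γ|²)·P_inc = 172 W

P_delivered ≈ 172 W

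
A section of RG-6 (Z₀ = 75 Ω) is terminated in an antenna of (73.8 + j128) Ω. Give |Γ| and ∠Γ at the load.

Γ ≈ 0.652 ∠ 49.8°

Γ = (Z_L − Z_0)/(Z_L + Z_0) = (-1.2 + j128)/(148.8 + j128)
|Γ| = 128/196 = 0.652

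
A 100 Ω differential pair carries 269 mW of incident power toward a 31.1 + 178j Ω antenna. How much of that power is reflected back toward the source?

|Γ| = |(-68.9 + j178)/(131.1 + j178)| = 0.863
|Γ|² = 0.745
P_refl = |Γ|²·P_inc = 201 mW, P_del = (1 − |Γ|²)·P_inc = 68.5 mW

P_reflected ≈ 201 mW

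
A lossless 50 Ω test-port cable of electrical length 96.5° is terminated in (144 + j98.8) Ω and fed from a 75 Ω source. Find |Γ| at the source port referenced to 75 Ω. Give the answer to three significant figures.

|Γ| ≈ 0.734

tan(βl) = -8.78
Z_in = Z_0·(Z_L + jZ_0·tanβl)/(Z_0 + jZ_L·tanβl) = 11.5 − j2.66 Ω
Γ_s = (Z_in − Z_s)/(Z_in + Z_s) = (-63.5 − j2.66)/(86.5 − j2.66), |Γ_s| = 0.734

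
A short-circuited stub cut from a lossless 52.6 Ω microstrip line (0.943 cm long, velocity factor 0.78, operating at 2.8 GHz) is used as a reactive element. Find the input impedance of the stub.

λ = v/f = 0.78·c / 2.8 GHz = 0.0836 m
βl = 2π·l/λ = 2π × 0.113 = 40.6°
tan(βl) = 0.858
For a short-circuited stub, Z_in = jZ_0·tan(βl)

Z_in ≈ +j45.1 Ω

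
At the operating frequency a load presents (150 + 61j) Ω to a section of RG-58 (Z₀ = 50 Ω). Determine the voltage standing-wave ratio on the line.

Γ = (Z_L − Z_0)/(Z_L + Z_0) = (100 + j61)/(200 + j61)
|Γ| = 117/209 = 0.56
VSWR = (1 + |Γ|)/(1 − |Γ|) = 1.56/0.44

VSWR ≈ 3.55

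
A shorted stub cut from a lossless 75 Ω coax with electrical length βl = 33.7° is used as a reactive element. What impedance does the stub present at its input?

tan(βl) = 0.667
For a shorted stub, Z_in = jZ_0·tan(βl)

Z_in ≈ +j50 Ω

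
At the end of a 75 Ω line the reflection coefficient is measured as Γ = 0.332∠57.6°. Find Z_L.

Z_L = Z_0·(1 + Γ)/(1 − Γ) = 75·(1.18 + j0.28)/(0.822 − j0.28)

Z_L ≈ 88.5 + j55.7 Ω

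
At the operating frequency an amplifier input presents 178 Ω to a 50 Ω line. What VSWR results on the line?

VSWR ≈ 3.56

For a purely resistive load, VSWR = R_L/Z_0 or Z_0/R_L (whichever > 1) = 178/50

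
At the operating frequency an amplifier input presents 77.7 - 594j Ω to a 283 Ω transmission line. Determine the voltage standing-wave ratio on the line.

Γ = (Z_L − Z_0)/(Z_L + Z_0) = (-205.3 − j594)/(360.7 − j594)
|Γ| = 628/695 = 0.904
VSWR = (1 + |Γ|)/(1 − |Γ|) = 1.9/0.0956

VSWR ≈ 19.9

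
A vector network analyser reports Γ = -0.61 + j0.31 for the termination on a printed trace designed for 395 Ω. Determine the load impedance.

Z_L ≈ 78.1 + j91.1 Ω

Z_L = Z_0·(1 + Γ)/(1 − Γ) = 395·(0.39 + j0.31)/(1.61 − j0.31)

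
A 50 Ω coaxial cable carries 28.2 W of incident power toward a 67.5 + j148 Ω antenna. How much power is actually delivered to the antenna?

P_delivered ≈ 10.7 W

|Γ| = |(17.5 + j148)/(117.5 + j148)| = 0.789
|Γ|² = 0.622
P_refl = |Γ|²·P_inc = 17.5 W, P_del = (1 − |Γ|²)·P_inc = 10.7 W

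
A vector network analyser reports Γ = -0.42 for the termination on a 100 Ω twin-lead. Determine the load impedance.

Z_L ≈ 40.8 Ω

Z_L = Z_0·(1 + Γ)/(1 − Γ) = 100·(0.58)/(1.42)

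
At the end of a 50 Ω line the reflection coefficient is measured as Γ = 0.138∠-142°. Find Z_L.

Z_L = Z_0·(1 + Γ)/(1 − Γ) = 50·(0.891 − j0.085)/(1.11 + j0.085)

Z_L ≈ 39.7 − j6.87 Ω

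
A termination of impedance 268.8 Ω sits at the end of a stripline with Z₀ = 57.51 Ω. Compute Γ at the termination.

Γ = 0.648

Γ = (Z_L − Z_0)/(Z_L + Z_0) = (268.8 − 57.51)/(268.8 + 57.51) = 211.3/326.3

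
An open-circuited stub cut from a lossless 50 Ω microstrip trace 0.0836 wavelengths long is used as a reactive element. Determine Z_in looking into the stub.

βl = 2π × 0.0836 = 30.1°
tan(βl) = 0.58
For an open-circuited stub, Z_in = −jZ_0·cot(βl) = −jZ_0/tan(βl)

Z_in ≈ −j86.3 Ω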